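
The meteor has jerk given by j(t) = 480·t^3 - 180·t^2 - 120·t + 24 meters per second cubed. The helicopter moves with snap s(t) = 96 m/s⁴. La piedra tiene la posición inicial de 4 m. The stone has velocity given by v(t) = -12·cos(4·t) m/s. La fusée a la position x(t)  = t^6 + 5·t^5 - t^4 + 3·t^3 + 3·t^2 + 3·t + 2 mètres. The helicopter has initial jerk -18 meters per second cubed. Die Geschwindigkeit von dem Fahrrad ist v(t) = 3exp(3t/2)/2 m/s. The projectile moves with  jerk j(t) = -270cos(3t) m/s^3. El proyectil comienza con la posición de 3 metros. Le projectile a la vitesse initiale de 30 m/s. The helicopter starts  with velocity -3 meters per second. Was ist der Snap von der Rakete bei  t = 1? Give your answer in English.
To solve this, we need to take 4 derivatives of our position equation x(t) = t^6 + 5·t^5 - t^4 + 3·t^3 + 3·t^2 + 3·t + 2. Taking d/dt of x(t), we find v(t) = 6·t^5 + 25·t^4 - 4·t^3 + 9·t^2 + 6·t + 3. The derivative of velocity gives acceleration: a(t) = 30·t^4 + 100·t^3 - 12·t^2 + 18·t + 6. Taking d/dt of a(t), we find j(t) = 120·t^3 + 300·t^2 - 24·t + 18. Taking d/dt of j(t), we find s(t) = 360·t^2 + 600·t - 24. From the given snap equation s(t) = 360·t^2 + 600·t - 24, we substitute t = 1 to get s = 936.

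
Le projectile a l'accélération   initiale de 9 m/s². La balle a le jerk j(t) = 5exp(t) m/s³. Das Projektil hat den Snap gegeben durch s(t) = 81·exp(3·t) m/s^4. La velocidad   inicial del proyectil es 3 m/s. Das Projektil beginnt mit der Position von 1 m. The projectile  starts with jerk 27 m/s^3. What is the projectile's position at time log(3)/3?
We need to integrate our snap equation s(t) = 81·exp(3·t) 4 times. Finding the antiderivative of s(t) and using j(0) = 27: j(t) = 27·exp(3·t). Integrating jerk and using the initial condition a(0) = 9, we get a(t) = 9·exp(3·t). Integrating acceleration and using the initial condition v(0) = 3, we get v(t) = 3·exp(3·t). Integrating velocity and using the initial condition x(0) = 1, we get x(t) = exp(3·t). From the given position equation x(t) = exp(3·t), we substitute t = log(3)/3 to get x = 3.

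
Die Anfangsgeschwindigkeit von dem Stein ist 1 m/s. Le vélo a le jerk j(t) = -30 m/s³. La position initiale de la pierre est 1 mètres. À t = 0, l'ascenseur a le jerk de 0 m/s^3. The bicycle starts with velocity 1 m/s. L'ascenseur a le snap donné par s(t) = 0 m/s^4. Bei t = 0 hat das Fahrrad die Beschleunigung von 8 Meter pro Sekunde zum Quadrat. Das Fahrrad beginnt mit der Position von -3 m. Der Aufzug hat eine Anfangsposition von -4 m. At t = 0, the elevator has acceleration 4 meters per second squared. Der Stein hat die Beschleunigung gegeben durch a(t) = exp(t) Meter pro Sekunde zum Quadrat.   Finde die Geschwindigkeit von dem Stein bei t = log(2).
Wir müssen das Integral unserer Gleichung für die Beschleunigung a(t) = exp(t) 1-mal finden. Das Integral von der Beschleunigung, mit v(0) = 1, ergibt die Geschwindigkeit: v(t) = exp(t). Wir haben die Geschwindigkeit v(t) = exp(t). Durch Einsetzen von t = log(2): v(log(2)) = 2.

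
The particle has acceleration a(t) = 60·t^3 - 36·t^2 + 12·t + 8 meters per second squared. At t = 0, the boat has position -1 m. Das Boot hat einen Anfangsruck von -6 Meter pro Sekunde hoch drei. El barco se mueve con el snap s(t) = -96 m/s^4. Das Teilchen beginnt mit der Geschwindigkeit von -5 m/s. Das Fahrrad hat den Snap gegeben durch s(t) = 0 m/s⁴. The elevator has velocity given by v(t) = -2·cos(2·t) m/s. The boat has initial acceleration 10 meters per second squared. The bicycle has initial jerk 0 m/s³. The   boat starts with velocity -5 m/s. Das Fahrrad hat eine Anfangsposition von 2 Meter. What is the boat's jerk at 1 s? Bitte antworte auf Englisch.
Starting from snap s(t) = -96, we take 1 antiderivative. Integrating snap and using the initial condition j(0) = -6, we get j(t) = -96·t - 6. Using j(t) = -96·t - 6 and substituting t = 1, we find j = -102.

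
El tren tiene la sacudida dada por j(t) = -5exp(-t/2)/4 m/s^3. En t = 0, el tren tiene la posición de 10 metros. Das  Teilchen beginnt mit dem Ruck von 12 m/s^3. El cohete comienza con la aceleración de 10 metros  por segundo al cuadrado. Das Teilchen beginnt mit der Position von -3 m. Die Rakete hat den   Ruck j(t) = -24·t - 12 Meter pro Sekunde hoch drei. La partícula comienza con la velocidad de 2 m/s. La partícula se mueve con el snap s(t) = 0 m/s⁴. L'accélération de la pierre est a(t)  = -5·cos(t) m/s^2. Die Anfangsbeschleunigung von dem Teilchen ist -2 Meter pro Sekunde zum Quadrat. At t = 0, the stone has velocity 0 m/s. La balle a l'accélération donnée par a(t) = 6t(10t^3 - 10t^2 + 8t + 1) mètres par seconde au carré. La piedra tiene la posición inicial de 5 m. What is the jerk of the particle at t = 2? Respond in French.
Pour résoudre ceci, nous devons prendre 1 primitive de notre équation du snap s(t) = 0. En prenant ∫s(t)dt et en appliquant j(0) = 12, nous trouvons j(t) = 12. De l'équation du jerk j(t) = 12, nous substituons t = 2 pour obtenir j = 12.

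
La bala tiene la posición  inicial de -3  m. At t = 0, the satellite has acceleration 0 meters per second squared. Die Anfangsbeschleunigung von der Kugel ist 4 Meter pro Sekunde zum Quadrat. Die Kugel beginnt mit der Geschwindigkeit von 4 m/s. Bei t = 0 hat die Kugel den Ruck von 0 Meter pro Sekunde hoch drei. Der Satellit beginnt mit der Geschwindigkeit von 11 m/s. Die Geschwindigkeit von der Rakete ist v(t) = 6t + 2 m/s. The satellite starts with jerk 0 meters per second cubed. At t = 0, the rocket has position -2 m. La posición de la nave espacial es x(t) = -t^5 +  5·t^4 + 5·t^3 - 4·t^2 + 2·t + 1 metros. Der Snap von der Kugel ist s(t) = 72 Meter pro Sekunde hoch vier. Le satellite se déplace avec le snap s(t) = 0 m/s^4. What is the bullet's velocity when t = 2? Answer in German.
Wir müssen unsere Gleichung für den Snap s(t) = 72 3-mal integrieren. Mit ∫s(t)dt und Anwendung von j(0) = 0, finden wir j(t) = 72·t. Das Integral von dem Ruck, mit a(0) = 4, ergibt die Beschleunigung: a(t) = 36·t^2 + 4. Die Stammfunktion von der Beschleunigung ist die Geschwindigkeit. Mit v(0) = 4 erhalten wir v(t) = 12·t^3 + 4·t + 4. Mit v(t) = 12·t^3 + 4·t + 4 und Einsetzen von t = 2, finden wir v = 108.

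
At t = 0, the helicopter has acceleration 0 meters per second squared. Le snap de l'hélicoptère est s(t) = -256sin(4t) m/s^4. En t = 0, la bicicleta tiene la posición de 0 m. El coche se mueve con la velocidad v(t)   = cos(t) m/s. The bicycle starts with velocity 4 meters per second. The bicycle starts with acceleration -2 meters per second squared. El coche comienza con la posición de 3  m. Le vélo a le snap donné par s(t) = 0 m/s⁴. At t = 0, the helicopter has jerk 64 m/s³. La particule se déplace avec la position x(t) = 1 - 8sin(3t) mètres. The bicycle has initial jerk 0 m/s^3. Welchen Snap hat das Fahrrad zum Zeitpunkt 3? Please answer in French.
De l'équation du snap s(t) = 0, nous substituons t = 3 pour obtenir s = 0.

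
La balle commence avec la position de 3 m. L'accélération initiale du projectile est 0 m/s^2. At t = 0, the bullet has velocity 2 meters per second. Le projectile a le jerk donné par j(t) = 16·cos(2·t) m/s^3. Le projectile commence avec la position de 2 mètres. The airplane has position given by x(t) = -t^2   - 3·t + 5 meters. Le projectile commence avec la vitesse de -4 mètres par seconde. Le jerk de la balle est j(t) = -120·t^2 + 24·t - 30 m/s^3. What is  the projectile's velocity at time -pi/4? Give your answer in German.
Wir müssen das Integral unserer Gleichung für den Ruck j(t) = 16·cos(2·t) 2-mal finden. Das Integral von dem Ruck ist die Beschleunigung. Mit a(0) = 0 erhalten wir a(t) = 8·sin(2·t). Die Stammfunktion von der Beschleunigung, mit v(0) = -4, ergibt die Geschwindigkeit: v(t) = -4·cos(2·t). Wir haben die Geschwindigkeit v(t) = -4·cos(2·t). Durch Einsetzen von t = -pi/4: v(-pi/4) = 0.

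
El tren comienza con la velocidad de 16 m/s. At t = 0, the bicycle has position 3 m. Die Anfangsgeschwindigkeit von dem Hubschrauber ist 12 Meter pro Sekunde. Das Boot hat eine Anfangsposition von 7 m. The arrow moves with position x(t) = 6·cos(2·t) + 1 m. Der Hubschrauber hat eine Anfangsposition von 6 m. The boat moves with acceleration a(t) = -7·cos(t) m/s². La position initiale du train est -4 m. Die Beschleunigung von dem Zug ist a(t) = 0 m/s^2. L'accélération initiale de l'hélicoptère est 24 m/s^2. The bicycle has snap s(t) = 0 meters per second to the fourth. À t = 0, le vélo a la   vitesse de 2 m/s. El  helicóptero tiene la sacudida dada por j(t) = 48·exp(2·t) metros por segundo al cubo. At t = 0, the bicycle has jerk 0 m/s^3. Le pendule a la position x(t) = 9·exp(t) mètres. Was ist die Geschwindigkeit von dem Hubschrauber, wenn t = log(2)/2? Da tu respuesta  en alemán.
Wir müssen unsere Gleichung für den Ruck j(t) = 48·exp(2·t) 2-mal integrieren. Die Stammfunktion von dem Ruck ist die Beschleunigung. Mit a(0) = 24 erhalten wir a(t) = 24·exp(2·t). Das Integral von der Beschleunigung, mit v(0) = 12, ergibt die Geschwindigkeit: v(t) = 12·exp(2·t). Wir haben die Geschwindigkeit v(t) = 12·exp(2·t). Durch Einsetzen von t = log(2)/2: v(log(2)/2) = 24.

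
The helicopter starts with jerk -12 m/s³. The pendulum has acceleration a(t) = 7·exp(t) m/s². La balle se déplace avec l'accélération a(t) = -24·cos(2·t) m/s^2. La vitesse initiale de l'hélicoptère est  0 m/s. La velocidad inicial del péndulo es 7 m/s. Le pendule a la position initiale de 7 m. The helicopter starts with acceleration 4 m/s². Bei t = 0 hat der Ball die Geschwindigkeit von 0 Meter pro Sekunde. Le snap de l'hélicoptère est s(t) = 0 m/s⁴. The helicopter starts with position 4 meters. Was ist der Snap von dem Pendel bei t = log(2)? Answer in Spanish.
Debemos derivar nuestra ecuación de la aceleración a(t) = 7·exp(t) 2 veces. Tomando d/dt de a(t), encontramos j(t) = 7·exp(t). Tomando d/dt de j(t), encontramos s(t) = 7·exp(t). Usando s(t) = 7·exp(t) y sustituyendo t = log(2), encontramos s = 14.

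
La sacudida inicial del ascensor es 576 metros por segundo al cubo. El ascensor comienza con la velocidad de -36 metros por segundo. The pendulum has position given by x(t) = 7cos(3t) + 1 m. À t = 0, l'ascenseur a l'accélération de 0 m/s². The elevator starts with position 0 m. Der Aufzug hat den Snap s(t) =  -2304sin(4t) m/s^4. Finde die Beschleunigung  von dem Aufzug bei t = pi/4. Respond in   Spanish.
Debemos encontrar la integral de nuestra ecuación del snap s(t) = -2304·sin(4·t) 2 veces. Integrando el snap y usando la condición inicial j(0) = 576, obtenemos j(t) = 576·cos(4·t). Integrando la sacudida y usando la condición inicial a(0) = 0, obtenemos a(t) = 144·sin(4·t). Usando a(t) = 144·sin(4·t) y sustituyendo t = pi/4, encontramos a = 0.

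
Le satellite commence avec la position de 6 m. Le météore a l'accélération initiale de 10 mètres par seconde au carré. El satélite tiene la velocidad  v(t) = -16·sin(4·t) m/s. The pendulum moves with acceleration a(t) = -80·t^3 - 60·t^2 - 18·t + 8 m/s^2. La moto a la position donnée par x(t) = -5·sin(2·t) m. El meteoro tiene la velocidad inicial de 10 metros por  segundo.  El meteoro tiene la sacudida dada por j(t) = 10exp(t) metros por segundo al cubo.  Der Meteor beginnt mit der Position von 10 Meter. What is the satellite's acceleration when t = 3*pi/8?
We must differentiate our velocity equation v(t) = -16·sin(4·t) 1 time. Taking d/dt of v(t), we find a(t) = -64·cos(4·t). From the given acceleration equation a(t) = -64·cos(4·t), we substitute t = 3*pi/8 to get a = 0.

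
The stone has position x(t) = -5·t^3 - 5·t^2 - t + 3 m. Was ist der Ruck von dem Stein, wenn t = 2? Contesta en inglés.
We must differentiate our position equation x(t) = -5·t^3 - 5·t^2 - t + 3 3 times. Taking d/dt of x(t), we find v(t) = -15·t^2 - 10·t - 1. Differentiating velocity, we get acceleration: a(t) = -30·t - 10. Differentiating acceleration, we get jerk: j(t) = -30. We have jerk j(t) = -30. Substituting t = 2: j(2) = -30.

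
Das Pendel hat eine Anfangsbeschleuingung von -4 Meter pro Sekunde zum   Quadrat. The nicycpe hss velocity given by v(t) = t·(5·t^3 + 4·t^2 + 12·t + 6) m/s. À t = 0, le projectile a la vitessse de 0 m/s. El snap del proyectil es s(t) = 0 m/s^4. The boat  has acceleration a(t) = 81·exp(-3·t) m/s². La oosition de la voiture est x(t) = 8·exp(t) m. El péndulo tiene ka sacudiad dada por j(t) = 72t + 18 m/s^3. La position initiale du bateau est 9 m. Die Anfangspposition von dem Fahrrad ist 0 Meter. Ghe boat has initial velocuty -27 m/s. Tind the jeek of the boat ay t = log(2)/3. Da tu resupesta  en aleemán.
Ausgehend von der Beschleunigung a(t) = 81·exp(-3·t), nehmen wir 1 Ableitung. Mit d/dt von a(t) finden wir j(t) = -243·exp(-3·t). Mit j(t) = -243·exp(-3·t) und Einsetzen von t = log(2)/3, finden wir j = -243/2.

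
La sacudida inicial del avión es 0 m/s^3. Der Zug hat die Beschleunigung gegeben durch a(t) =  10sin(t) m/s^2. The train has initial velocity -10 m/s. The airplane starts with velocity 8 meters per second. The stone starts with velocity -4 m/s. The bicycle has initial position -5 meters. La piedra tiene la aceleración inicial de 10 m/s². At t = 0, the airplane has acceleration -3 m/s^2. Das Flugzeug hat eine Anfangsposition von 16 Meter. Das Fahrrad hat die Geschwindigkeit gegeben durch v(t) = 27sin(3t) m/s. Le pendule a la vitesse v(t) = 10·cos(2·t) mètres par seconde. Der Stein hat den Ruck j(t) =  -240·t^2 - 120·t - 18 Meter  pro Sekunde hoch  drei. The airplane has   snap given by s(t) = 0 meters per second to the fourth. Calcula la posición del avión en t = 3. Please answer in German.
Ausgehend von dem Snap s(t) = 0, nehmen wir 4 Stammfunktionen. Mit ∫s(t)dt und Anwendung von j(0) = 0, finden wir j(t) = 0. Mit ∫j(t)dt und Anwendung von a(0) = -3, finden wir a(t) = -3. Mit ∫a(t)dt und Anwendung von v(0) = 8, finden wir v(t) = 8 - 3·t. Mit ∫v(t)dt und Anwendung von x(0) = 16, finden wir x(t) = -3·t^2/2 + 8·t + 16. Aus der Gleichung für die Position x(t) = -3·t^2/2 + 8·t + 16, setzen wir t = 3 ein und erhalten x = 53/2.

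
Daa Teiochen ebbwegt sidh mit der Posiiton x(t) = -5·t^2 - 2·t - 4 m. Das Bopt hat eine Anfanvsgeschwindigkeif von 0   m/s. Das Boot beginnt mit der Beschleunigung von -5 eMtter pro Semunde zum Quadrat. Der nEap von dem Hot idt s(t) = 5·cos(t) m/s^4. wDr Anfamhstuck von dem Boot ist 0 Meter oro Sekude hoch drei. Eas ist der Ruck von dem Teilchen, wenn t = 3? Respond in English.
Starting from position x(t) = -5·t^2 - 2·t - 4, we take 3 derivatives. The derivative of position gives velocity: v(t) = -10·t - 2. Differentiating velocity, we get acceleration: a(t) = -10. Taking d/dt of a(t), we find j(t) = 0. From the given jerk equation j(t) = 0, we substitute t = 3 to get j = 0.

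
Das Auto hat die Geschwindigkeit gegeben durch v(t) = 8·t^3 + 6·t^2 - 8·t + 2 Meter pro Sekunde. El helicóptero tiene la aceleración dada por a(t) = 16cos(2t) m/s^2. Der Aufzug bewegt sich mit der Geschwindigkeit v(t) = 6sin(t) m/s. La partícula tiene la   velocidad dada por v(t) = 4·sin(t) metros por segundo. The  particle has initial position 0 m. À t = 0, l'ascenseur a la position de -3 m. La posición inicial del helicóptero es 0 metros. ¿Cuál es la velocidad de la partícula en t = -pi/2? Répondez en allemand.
Mit v(t) = 4·sin(t) und Einsetzen von t = -pi/2, finden wir v = -4.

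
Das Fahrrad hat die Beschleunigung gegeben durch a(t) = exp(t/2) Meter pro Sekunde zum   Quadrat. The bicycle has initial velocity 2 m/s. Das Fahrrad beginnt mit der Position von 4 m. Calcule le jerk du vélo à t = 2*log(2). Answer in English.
Starting from acceleration a(t) = exp(t/2), we take 1 derivative. Taking d/dt of a(t), we find j(t) = exp(t/2)/2. From the given jerk equation j(t) = exp(t/2)/2, we substitute t = 2*log(2) to get j = 1.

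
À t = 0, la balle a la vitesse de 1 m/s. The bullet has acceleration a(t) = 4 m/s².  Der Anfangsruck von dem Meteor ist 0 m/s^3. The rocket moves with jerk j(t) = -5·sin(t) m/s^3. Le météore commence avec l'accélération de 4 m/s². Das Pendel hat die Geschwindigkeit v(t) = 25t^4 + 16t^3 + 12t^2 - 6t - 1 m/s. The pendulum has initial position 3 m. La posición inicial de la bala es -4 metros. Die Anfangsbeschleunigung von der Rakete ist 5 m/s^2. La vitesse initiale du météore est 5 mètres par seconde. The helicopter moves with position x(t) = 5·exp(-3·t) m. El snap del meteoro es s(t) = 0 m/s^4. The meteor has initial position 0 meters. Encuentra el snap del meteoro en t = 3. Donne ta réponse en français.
De l'équation du snap s(t) = 0, nous substituons t = 3 pour obtenir s = 0.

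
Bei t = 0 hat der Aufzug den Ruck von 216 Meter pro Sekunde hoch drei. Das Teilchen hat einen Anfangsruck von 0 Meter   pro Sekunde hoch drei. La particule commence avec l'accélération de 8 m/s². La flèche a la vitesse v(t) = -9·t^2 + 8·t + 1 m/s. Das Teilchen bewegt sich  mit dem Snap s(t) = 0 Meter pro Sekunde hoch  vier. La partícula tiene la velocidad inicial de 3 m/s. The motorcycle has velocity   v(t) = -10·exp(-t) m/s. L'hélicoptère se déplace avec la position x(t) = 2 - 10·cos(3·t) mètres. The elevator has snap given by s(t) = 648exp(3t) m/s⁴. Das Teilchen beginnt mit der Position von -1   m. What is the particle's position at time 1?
Starting from snap s(t) = 0, we take 4 integrals. Finding the integral of s(t) and using j(0) = 0: j(t) = 0. The antiderivative of jerk, with a(0) = 8, gives acceleration: a(t) = 8. Taking ∫a(t)dt and applying v(0) = 3, we find v(t) = 8·t + 3. Taking ∫v(t)dt and applying x(0) = -1, we find x(t) = 4·t^2 + 3·t - 1. Using x(t) = 4·t^2 + 3·t - 1 and substituting t = 1, we find x = 6.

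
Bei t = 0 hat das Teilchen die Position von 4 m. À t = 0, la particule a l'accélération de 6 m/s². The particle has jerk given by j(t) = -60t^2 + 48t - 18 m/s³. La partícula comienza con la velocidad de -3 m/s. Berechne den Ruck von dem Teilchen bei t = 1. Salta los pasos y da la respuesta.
Der Ruck bei t = 1 ist j = -30.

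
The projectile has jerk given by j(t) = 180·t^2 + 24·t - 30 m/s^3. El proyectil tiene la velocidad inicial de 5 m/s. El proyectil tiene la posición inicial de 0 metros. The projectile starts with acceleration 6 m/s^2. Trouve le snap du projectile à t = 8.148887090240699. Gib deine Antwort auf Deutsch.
Ausgehend von dem Ruck j(t) = 180·t^2 + 24·t - 30, nehmen wir 1 Ableitung. Durch Ableiten von dem Ruck erhalten wir den Snap: s(t) = 360·t + 24. Mit s(t) = 360·t + 24 und Einsetzen von t = 8.148887090240699, finden wir s = 2957.59935248665.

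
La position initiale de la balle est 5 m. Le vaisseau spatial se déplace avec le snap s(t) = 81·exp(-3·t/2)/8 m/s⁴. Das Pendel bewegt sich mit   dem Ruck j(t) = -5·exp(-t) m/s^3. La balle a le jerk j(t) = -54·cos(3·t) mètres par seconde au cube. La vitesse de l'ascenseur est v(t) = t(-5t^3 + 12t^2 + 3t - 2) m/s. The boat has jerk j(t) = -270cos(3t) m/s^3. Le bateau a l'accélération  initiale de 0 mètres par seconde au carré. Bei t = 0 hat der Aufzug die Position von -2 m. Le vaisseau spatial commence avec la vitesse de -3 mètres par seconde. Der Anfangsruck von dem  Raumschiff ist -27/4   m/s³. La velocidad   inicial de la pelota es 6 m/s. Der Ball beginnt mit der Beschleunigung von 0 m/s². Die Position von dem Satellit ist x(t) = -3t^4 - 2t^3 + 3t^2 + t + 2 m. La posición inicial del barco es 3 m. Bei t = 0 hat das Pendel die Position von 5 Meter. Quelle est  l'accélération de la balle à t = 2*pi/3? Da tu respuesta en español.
Necesitamos integrar nuestra ecuación de la sacudida j(t) = -54·cos(3·t) 1 vez. La integral de la sacudida, con a(0) = 0, da la aceleración: a(t) = -18·sin(3·t). De la ecuación de la aceleración a(t) = -18·sin(3·t), sustituimos t = 2*pi/3 para obtener a = 0.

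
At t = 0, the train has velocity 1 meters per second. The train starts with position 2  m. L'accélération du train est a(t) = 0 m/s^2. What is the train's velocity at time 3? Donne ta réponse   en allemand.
Ausgehend von der Beschleunigung a(t) = 0, nehmen wir 1 Stammfunktion. Die Stammfunktion von der Beschleunigung, mit v(0) = 1, ergibt die Geschwindigkeit: v(t) = 1. Wir haben die Geschwindigkeit v(t) = 1. Durch Einsetzen von t = 3: v(3) = 1.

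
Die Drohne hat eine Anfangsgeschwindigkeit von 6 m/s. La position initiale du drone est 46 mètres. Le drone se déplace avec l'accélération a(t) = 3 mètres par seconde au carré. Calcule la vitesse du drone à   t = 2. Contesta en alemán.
Wir müssen das Integral unserer Gleichung für die Beschleunigung a(t) = 3 1-mal finden. Mit ∫a(t)dt und Anwendung von v(0) = 6, finden wir v(t) = 3·t + 6. Mit v(t) = 3·t + 6 und Einsetzen von t = 2, finden wir v = 12.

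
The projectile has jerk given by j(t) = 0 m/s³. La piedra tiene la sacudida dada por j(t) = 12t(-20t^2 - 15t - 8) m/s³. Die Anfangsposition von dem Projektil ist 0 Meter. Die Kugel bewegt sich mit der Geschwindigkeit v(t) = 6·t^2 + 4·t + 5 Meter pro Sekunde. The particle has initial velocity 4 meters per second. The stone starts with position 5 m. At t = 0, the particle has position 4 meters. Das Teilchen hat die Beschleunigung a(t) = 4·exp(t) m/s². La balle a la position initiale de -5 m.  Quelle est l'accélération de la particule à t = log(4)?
De l'équation de l'accélération a(t) = 4·exp(t), nous substituons t = log(4) pour obtenir a = 16.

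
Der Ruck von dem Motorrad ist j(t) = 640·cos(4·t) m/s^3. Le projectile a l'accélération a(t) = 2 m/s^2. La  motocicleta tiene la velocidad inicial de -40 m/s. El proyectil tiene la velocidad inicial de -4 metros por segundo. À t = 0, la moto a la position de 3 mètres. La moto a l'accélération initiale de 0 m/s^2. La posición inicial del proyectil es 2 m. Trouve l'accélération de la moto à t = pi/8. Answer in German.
Um dies zu lösen, müssen wir 1 Integral unserer Gleichung für den Ruck j(t) = 640·cos(4·t) finden. Mit ∫j(t)dt und Anwendung von a(0) = 0, finden wir a(t) = 160·sin(4·t). Aus der Gleichung für die Beschleunigung a(t) = 160·sin(4·t), setzen wir t = pi/8 ein und erhalten a = 160.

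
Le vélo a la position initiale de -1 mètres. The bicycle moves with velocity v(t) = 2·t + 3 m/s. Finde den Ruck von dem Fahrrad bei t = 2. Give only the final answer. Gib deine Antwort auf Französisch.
À t = 2, j = 0.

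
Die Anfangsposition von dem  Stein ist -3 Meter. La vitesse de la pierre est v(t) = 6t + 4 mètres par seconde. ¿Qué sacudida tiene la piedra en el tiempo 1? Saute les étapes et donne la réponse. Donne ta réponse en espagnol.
En t = 1, j = 0.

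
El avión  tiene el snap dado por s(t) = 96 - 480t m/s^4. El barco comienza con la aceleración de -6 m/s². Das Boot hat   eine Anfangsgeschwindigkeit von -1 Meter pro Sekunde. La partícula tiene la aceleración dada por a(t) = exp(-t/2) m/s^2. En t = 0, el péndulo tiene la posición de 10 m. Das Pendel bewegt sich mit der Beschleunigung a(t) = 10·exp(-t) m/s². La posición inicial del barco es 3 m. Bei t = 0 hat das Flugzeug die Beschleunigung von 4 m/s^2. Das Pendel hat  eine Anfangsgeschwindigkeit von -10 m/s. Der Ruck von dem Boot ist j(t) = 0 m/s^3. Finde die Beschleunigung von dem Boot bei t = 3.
Ausgehend von dem Ruck j(t) = 0, nehmen wir 1 Stammfunktion. Mit ∫j(t)dt und Anwendung von a(0) = -6, finden wir a(t) = -6. Aus der Gleichung für die Beschleunigung a(t) = -6, setzen wir t = 3 ein und erhalten a = -6.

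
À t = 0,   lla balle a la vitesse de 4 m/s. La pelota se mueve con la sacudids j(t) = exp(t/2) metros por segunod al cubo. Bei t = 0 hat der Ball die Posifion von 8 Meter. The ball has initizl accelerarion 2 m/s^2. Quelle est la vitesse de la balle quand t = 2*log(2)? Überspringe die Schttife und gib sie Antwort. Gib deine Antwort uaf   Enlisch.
The velocity at t = 2*log(2) is v = 8.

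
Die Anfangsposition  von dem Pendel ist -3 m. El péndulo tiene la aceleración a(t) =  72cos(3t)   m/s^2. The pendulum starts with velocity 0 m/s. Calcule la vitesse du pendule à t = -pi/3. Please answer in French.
Nous devons intégrer notre équation de l'accélération a(t) = 72·cos(3·t) 1 fois. L'intégrale de l'accélération, avec v(0) = 0, donne la vitesse: v(t) = 24·sin(3·t). Nous avons la vitesse v(t) = 24·sin(3·t). En substituant t = -pi/3: v(-pi/3) = 0.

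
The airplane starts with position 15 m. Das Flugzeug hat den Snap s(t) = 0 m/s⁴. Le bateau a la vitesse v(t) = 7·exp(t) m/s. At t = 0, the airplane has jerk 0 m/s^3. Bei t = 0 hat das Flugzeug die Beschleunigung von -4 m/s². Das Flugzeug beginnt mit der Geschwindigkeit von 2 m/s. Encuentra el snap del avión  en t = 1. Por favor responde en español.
Tenemos el snap s(t) = 0. Sustituyendo t = 1: s(1) = 0.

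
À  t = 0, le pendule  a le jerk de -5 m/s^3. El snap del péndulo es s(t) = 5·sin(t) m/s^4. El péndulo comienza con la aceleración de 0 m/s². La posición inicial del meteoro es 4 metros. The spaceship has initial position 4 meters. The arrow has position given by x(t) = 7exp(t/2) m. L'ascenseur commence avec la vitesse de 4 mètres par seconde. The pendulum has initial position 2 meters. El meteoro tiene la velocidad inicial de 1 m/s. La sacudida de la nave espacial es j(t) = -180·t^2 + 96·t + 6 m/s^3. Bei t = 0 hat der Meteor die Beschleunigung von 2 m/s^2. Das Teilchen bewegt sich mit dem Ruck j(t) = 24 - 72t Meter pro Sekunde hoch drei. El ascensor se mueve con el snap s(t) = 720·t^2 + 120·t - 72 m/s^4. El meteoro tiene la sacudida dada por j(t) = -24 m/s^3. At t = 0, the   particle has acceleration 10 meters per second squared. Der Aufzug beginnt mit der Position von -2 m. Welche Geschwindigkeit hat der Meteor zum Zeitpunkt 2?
Wir müssen die Stammfunktion unserer Gleichung für den Ruck j(t) = -24 2-mal finden. Durch Integration von dem Ruck und Verwendung der Anfangsbedingung a(0) = 2, erhalten wir a(t) = 2 - 24·t. Durch Integration von der Beschleunigung und Verwendung der Anfangsbedingung v(0) = 1, erhalten wir v(t) = -12·t^2 + 2·t + 1. Aus der Gleichung für die Geschwindigkeit v(t) = -12·t^2 + 2·t + 1, setzen wir t = 2 ein und erhalten v = -43.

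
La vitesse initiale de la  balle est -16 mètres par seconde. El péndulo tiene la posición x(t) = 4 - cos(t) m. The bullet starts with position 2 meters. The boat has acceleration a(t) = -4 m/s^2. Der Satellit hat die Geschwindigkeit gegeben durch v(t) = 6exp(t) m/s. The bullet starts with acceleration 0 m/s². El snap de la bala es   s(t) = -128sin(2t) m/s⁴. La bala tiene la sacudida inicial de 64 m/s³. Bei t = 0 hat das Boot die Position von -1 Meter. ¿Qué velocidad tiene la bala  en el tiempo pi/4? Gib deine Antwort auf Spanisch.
Partiendo del snap s(t) = -128·sin(2·t), tomamos 3 antiderivadas. La antiderivada del snap es la sacudida. Usando j(0) = 64, obtenemos j(t) = 64·cos(2·t). La integral de la sacudida, con a(0) = 0, da la aceleración: a(t) = 32·sin(2·t). Integrando la aceleración y usando la condición inicial v(0) = -16, obtenemos v(t) = -16·cos(2·t). De la ecuación de la velocidad v(t) = -16·cos(2·t), sustituimos t = pi/4 para obtener v = 0.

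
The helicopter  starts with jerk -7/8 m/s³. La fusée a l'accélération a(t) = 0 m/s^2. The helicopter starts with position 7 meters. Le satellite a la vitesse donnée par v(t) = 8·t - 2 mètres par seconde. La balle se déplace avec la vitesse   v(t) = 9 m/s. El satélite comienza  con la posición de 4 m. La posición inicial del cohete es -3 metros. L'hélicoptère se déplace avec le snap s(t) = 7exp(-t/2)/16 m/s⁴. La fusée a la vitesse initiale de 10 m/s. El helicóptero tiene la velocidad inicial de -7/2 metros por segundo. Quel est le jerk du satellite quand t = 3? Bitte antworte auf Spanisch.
Para resolver esto, necesitamos tomar 2 derivadas de nuestra ecuación de la velocidad v(t) = 8·t - 2. La derivada de la velocidad da la aceleración: a(t) = 8. Derivando la aceleración, obtenemos la sacudida: j(t) = 0. Tenemos la sacudida j(t) = 0. Sustituyendo t = 3: j(3) = 0.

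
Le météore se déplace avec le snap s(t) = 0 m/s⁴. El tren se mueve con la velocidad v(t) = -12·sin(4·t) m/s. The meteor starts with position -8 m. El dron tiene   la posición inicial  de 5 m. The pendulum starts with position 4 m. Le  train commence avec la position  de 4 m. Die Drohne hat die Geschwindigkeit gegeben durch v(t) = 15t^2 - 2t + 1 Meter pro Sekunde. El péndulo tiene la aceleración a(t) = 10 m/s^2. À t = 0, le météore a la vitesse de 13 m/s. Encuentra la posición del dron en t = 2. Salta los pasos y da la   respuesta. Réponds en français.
La position à t = 2 est x = 43.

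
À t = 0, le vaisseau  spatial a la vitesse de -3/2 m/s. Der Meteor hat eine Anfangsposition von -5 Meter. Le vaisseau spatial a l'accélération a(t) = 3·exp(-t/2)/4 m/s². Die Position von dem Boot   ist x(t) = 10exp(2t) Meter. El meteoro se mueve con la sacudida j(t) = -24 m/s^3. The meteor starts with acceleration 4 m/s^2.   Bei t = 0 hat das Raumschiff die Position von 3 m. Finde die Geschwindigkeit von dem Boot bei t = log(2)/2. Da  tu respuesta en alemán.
Wir müssen unsere Gleichung für die Position x(t) = 10·exp(2·t) 1-mal ableiten. Mit d/dt von x(t) finden wir v(t) = 20·exp(2·t). Aus der Gleichung für die Geschwindigkeit v(t) = 20·exp(2·t), setzen wir t = log(2)/2 ein und erhalten v = 40.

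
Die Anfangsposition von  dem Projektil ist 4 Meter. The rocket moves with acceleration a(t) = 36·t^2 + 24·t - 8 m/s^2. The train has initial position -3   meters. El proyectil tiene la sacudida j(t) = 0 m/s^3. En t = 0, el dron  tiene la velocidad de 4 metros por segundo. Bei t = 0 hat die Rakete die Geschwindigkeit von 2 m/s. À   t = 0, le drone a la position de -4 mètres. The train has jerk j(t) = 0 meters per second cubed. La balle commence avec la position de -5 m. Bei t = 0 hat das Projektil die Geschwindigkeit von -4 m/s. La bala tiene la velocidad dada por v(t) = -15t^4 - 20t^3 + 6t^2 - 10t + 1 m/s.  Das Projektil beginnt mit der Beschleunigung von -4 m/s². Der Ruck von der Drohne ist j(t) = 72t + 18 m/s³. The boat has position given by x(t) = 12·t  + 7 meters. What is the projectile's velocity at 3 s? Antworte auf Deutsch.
Wir müssen unsere Gleichung für den Ruck j(t) = 0 2-mal integrieren. Die Stammfunktion von dem Ruck, mit a(0) = -4, ergibt die Beschleunigung: a(t) = -4. Durch Integration von der Beschleunigung und Verwendung der Anfangsbedingung v(0) = -4, erhalten wir v(t) = -4·t - 4. Mit v(t) = -4·t - 4 und Einsetzen von t = 3, finden wir v = -16.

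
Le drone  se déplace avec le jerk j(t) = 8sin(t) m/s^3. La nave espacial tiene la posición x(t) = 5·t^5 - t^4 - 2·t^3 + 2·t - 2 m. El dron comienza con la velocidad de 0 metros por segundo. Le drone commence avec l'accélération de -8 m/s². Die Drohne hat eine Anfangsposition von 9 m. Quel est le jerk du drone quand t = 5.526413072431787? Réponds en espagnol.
Usando j(t) = 8·sin(t) y sustituyendo t = 5.526413072431787, encontramos j = -5.49262607947173.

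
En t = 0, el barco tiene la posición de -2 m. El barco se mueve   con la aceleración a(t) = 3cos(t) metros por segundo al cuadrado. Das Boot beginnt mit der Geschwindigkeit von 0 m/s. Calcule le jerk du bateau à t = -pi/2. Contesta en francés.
Nous devons dériver notre équation de l'accélération a(t) = 3·cos(t) 1 fois. En dérivant l'accélération, nous obtenons le jerk: j(t) = -3·sin(t). De l'équation du jerk j(t) = -3·sin(t), nous substituons t = -pi/2 pour obtenir j = 3.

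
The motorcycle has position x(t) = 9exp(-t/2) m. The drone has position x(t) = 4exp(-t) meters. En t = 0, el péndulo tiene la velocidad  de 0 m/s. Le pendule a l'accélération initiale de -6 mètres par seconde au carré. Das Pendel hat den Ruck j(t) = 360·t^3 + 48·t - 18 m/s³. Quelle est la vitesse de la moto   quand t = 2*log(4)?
Pour résoudre ceci, nous devons prendre 1 dérivée de notre équation de la position x(t) = 9·exp(-t/2). La dérivée de la position donne la vitesse: v(t) = -9·exp(-t/2)/2. Nous avons la vitesse v(t) = -9·exp(-t/2)/2. En substituant t = 2*log(4): v(2*log(4)) = -9/8.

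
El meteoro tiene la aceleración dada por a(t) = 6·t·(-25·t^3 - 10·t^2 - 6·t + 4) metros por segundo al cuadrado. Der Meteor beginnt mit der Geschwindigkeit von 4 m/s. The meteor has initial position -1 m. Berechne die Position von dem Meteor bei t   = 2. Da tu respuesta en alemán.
Wir müssen die Stammfunktion unserer Gleichung für die Beschleunigung a(t) = 6·t·(-25·t^3 - 10·t^2 - 6·t + 4) 2-mal finden. Mit ∫a(t)dt und Anwendung von v(0) = 4, finden wir v(t) = -30·t^5 - 15·t^4 - 12·t^3 + 12·t^2 + 4. Mit ∫v(t)dt und Anwendung von x(0) = -1, finden wir x(t) = -5·t^6 - 3·t^5 - 3·t^4 + 4·t^3 + 4·t - 1. Wir haben die Position x(t) = -5·t^6 - 3·t^5 - 3·t^4 + 4·t^3 + 4·t - 1. Durch Einsetzen von t = 2: x(2) = -425.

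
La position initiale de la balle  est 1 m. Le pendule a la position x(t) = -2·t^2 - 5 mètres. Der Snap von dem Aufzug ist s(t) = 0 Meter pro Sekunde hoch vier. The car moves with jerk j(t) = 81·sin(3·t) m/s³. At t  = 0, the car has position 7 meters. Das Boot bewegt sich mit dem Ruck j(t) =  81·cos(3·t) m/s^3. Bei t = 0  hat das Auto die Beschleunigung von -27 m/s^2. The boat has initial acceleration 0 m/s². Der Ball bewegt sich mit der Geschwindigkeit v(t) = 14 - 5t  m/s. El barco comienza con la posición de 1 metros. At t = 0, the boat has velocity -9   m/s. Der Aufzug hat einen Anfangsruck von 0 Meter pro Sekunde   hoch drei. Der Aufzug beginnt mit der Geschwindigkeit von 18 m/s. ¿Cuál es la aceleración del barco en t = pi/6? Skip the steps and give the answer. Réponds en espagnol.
En t = pi/6, a = 27.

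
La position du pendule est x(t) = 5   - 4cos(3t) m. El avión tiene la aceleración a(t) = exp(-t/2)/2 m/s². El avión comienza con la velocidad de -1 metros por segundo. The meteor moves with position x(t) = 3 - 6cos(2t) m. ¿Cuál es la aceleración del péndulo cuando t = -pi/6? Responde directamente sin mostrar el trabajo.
La respuesta es 0.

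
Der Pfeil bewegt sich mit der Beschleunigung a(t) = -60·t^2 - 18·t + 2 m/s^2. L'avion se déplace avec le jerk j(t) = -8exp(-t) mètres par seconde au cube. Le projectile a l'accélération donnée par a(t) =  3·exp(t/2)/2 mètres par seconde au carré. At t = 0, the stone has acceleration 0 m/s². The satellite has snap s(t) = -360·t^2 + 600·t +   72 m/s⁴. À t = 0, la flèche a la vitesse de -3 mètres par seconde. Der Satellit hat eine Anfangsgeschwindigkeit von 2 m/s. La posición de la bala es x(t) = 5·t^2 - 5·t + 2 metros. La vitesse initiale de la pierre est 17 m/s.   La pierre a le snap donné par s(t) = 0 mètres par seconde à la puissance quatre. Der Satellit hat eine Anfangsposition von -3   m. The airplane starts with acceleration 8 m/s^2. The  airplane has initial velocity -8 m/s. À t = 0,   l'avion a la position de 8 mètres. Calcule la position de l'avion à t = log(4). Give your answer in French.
Nous devons trouver l'intégrale de notre équation du jerk j(t) = -8·exp(-t) 3 fois. En intégrant le jerk et en utilisant la condition initiale a(0) = 8, nous obtenons a(t) = 8·exp(-t). En intégrant l'accélération et en utilisant la condition initiale v(0) = -8, nous obtenons v(t) = -8·exp(-t). L'intégrale de la vitesse, avec x(0) = 8, donne la position: x(t) = 8·exp(-t). En utilisant x(t) = 8·exp(-t) et en substituant t = log(4), nous trouvons x = 2.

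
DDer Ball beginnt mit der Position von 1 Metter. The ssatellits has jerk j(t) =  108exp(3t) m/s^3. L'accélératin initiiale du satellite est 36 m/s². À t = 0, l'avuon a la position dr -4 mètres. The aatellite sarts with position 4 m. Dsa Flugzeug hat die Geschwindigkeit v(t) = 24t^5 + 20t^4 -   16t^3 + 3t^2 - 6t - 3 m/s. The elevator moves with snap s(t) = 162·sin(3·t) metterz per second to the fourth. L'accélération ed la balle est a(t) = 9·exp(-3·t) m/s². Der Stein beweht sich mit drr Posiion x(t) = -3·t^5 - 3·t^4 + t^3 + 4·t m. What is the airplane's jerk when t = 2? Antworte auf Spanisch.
Para resolver esto, necesitamos tomar 2 derivadas de nuestra ecuación de la velocidad v(t) = 24·t^5 + 20·t^4 - 16·t^3 + 3·t^2 - 6·t - 3. La derivada de la velocidad da la aceleración: a(t) = 120·t^4 + 80·t^3 - 48·t^2 + 6·t - 6. Tomando d/dt de a(t), encontramos j(t) = 480·t^3 + 240·t^2 - 96·t + 6. Tenemos la sacudida j(t) = 480·t^3 + 240·t^2 - 96·t + 6. Sustituyendo t = 2: j(2) = 4614.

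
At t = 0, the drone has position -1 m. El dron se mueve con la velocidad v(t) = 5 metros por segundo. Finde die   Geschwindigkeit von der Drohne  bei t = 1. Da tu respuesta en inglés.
From the given velocity equation v(t) = 5, we substitute t = 1 to get v = 5.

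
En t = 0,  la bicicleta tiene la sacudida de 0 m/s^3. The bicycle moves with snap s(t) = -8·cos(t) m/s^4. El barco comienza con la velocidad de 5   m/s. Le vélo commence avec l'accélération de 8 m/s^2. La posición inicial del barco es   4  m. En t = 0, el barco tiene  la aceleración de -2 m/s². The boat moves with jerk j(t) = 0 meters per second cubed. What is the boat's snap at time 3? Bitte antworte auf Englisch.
Starting from jerk j(t) = 0, we take 1 derivative. Differentiating jerk, we get snap: s(t) = 0. Using s(t) = 0 and substituting t = 3, we find s = 0.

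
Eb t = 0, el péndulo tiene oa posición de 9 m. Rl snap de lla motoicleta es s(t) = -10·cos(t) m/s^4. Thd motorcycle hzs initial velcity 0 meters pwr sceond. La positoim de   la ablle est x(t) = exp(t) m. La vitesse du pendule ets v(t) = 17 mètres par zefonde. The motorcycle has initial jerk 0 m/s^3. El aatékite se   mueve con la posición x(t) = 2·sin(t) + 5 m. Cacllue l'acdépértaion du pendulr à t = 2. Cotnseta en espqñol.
Para resolver esto, necesitamos tomar 1 derivada de nuestra ecuación de la velocidad v(t) = 17. Derivando la velocidad, obtenemos la aceleración: a(t) = 0. De la ecuación de la aceleración a(t) = 0, sustituimos t = 2 para obtener a = 0.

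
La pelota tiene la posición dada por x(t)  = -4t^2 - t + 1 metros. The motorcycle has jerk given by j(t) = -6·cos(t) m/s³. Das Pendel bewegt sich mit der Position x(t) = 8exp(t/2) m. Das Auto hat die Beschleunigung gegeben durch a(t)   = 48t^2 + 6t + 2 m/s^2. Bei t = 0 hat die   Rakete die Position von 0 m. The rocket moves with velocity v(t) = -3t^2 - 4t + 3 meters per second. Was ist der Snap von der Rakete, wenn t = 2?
Ausgehend von der Geschwindigkeit v(t) = -3·t^2 - 4·t + 3, nehmen wir 3 Ableitungen. Die Ableitung von der Geschwindigkeit ergibt die Beschleunigung: a(t) = -6·t - 4. Die Ableitung von der Beschleunigung ergibt den Ruck: j(t) = -6. Durch Ableiten von dem Ruck erhalten wir den Snap: s(t) = 0. Wir haben den Snap s(t) = 0. Durch Einsetzen von t = 2: s(2) = 0.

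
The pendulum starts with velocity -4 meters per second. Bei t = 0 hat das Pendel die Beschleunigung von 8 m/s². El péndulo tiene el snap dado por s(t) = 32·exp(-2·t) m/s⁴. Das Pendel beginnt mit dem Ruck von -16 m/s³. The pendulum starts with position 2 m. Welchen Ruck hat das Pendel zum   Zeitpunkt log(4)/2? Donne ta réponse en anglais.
To solve this, we need to take 1 integral of our snap equation s(t) = 32·exp(-2·t). The integral of snap, with j(0) = -16, gives jerk: j(t) = -16·exp(-2·t). Using j(t) = -16·exp(-2·t) and substituting t = log(4)/2, we find j = -4.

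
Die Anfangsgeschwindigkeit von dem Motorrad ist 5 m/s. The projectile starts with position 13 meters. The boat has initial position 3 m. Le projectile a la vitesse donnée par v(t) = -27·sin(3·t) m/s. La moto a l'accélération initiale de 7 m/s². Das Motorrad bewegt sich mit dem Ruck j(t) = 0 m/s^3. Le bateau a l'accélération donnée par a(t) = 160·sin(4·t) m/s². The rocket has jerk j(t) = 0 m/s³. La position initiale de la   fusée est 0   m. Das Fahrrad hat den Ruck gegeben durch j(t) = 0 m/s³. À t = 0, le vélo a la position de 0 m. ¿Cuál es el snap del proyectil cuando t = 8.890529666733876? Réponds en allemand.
Ausgehend von der Geschwindigkeit v(t) = -27·sin(3·t), nehmen wir 3 Ableitungen. Die Ableitung von der Geschwindigkeit ergibt die Beschleunigung: a(t) = -81·cos(3·t). Durch Ableiten von der Beschleunigung erhalten wir den Ruck: j(t) = 243·sin(3·t). Durch Ableiten von dem Ruck erhalten wir den Snap: s(t) = 729·cos(3·t). Wir haben den Snap s(t) = 729·cos(3·t). Durch Einsetzen von t = 8.890529666733876: s(8.890529666733876) = 23.2865348831461.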